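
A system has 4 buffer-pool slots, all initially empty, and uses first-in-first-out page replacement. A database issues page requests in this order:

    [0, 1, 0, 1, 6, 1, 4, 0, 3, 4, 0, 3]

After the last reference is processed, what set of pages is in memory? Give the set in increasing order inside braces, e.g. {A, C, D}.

0 → fault, frames [0]
1 → fault, frames [0, 1]
0 → hit
1 → hit
6 → fault, frames [0, 1, 6]
1 → hit
4 → fault, frames [0, 1, 6, 4]
0 → hit
3 → fault, evict 0, frames [1, 6, 4, 3]
4 → hit
0 → fault, evict 1, frames [6, 4, 3, 0]
3 → hit

{0, 3, 4, 6}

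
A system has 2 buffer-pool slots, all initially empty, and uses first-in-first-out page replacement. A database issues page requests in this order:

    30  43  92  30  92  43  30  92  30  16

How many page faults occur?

8

30 → miss, frames {30}
43 → miss, frames {30,43}
92 → miss, evict 30, frames {43,92}
30 → miss, evict 43, frames {92,30}
92 → hit
43 → miss, evict 92, frames {30,43}
30 → hit
92 → miss, evict 30, frames {43,92}
30 → miss, evict 43, frames {92,30}
16 → miss, evict 92, frames {30,16}
Page faults: 8.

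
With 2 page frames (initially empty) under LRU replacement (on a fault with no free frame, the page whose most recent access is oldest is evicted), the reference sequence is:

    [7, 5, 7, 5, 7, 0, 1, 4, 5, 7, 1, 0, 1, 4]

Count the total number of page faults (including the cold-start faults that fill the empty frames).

10

7: miss, frames {7}
5: miss, frames {7,5}
7: hit
5: hit
7: hit
0: miss, evict 5, frames {7,0}
1: miss, evict 7, frames {0,1}
4: miss, evict 0, frames {1,4}
5: miss, evict 1, frames {4,5}
7: miss, evict 4, frames {5,7}
1: miss, evict 5, frames {7,1}
0: miss, evict 7, frames {1,0}
1: hit
4: miss, evict 0, frames {1,4}
Page faults: 10.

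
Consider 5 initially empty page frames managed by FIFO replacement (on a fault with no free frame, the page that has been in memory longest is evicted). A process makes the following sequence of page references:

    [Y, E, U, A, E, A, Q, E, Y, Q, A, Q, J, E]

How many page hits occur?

Y: fault, frames {Y}
E: fault, frames {Y,E}
U: fault, frames {Y,E,U}
A: fault, frames {Y,E,U,A}
E: hit
A: hit
Q: fault, frames {Y,E,U,A,Q}
E: hit
Y: hit
Q: hit
A: hit
Q: hit
J: fault, evict Y, frames {E,U,A,Q,J}
E: hit
Hits: 8.

8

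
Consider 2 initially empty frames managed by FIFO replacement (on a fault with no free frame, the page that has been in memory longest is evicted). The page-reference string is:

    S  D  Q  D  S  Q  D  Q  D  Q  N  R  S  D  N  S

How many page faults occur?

S -> fault, frames [S]
D -> fault, frames [S, D]
Q -> fault, evict S, frames [D, Q]
D -> hit
S -> fault, evict D, frames [Q, S]
Q -> hit
D -> fault, evict Q, frames [S, D]
Q -> fault, evict S, frames [D, Q]
D -> hit
Q -> hit
N -> fault, evict D, frames [Q, N]
R -> fault, evict Q, frames [N, R]
S -> fault, evict N, frames [R, S]
D -> fault, evict R, frames [S, D]
N -> fault, evict S, frames [D, N]
S -> fault, evict D, frames [N, S]
Page faults: 12.

12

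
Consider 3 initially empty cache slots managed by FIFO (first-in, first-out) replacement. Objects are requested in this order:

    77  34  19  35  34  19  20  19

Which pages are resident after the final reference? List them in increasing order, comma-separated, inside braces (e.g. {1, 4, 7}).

77 -> miss, frames (77)
34 -> miss, frames (77 34)
19 -> miss, frames (77 34 19)
35 -> miss, evict 77, frames (34 19 35)
34 -> hit
19 -> hit
20 -> miss, evict 34, frames (19 35 20)
19 -> hit

{19, 20, 35}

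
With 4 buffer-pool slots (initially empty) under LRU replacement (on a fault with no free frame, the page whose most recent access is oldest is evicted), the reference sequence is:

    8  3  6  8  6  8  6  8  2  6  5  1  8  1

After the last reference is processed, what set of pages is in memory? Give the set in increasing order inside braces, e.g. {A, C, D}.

{1, 5, 6, 8}

8 -> miss, frames {8}
3 -> miss, frames {8,3}
6 -> miss, frames {8,3,6}
8 -> hit
6 -> hit
8 -> hit
6 -> hit
8 -> hit
2 -> miss, frames {3,6,8,2}
6 -> hit
5 -> miss, evict 3, frames {8,2,6,5}
1 -> miss, evict 8, frames {2,6,5,1}
8 -> miss, evict 2, frames {6,5,1,8}
1 -> hit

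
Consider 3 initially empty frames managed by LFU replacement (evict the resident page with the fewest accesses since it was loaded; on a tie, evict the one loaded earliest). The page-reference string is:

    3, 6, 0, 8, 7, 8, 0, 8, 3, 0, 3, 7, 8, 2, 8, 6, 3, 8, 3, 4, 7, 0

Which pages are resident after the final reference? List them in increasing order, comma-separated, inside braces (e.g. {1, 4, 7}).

{0, 7, 8}

3: fault, frames [3]
6: fault, frames [3, 6]
0: fault, frames [3, 6, 0]
8: fault, evict 3, frames [6, 0, 8]
7: fault, evict 6, frames [0, 8, 7]
8: hit
0: hit
8: hit
3: fault, evict 7, frames [0, 8, 3]
0: hit
3: hit
7: fault, evict 3, frames [0, 8, 7]
8: hit
2: fault, evict 7, frames [0, 8, 2]
8: hit
6: fault, evict 2, frames [0, 8, 6]
3: fault, evict 6, frames [0, 8, 3]
8: hit
3: hit
4: fault, evict 3, frames [0, 8, 4]
7: fault, evict 4, frames [0, 8, 7]
0: hit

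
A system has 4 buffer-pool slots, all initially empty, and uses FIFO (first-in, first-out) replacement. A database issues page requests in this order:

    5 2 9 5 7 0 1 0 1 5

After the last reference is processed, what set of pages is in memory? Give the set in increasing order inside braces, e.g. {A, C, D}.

5 → fault, frames [5]
2 → fault, frames [5, 2]
9 → fault, frames [5, 2, 9]
5 → hit
7 → fault, frames [5, 2, 9, 7]
0 → fault, evict 5, frames [2, 9, 7, 0]
1 → fault, evict 2, frames [9, 7, 0, 1]
0 → hit
1 → hit
5 → fault, evict 9, frames [7, 0, 1, 5]

{0, 1, 5, 7}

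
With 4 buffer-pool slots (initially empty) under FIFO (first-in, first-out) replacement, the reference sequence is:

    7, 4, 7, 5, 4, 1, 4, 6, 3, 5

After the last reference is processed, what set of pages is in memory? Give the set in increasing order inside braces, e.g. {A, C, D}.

7: fault, frames (7)
4: fault, frames (7 4)
7: hit
5: fault, frames (7 4 5)
4: hit
1: fault, frames (7 4 5 1)
4: hit
6: fault, evict 7, frames (4 5 1 6)
3: fault, evict 4, frames (5 1 6 3)
5: hit

{1, 3, 5, 6}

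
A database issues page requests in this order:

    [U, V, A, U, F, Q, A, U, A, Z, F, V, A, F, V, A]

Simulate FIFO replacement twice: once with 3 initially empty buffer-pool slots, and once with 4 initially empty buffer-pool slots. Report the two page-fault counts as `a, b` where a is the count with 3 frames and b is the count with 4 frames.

3 frames: F F F . F F . F F F F F F . . . → 11 faults.
4 frames: F F F . F F . F . F . F F F . . → 10 faults.
10 < 11: adding a frame reduced faults, as is typical.

11, 10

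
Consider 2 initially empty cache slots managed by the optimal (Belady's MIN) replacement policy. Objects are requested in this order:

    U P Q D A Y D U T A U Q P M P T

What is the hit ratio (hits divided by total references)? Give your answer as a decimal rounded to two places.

0.19

U -> fault, frames {U}
P -> fault, frames {U,P}
Q -> fault, evict P, frames {U,Q}
D -> fault, evict Q, frames {U,D}
A -> fault, evict U, frames {D,A}
Y -> fault, evict A, frames {D,Y}
D -> hit
U -> fault, evict Y, frames {D,U}
T -> fault, evict D, frames {U,T}
A -> fault, evict T, frames {U,A}
U -> hit
Q -> fault, evict A, frames {U,Q}
P -> fault, evict Q, frames {U,P}
M -> fault, evict U, frames {P,M}
P -> hit
T -> fault, evict M, frames {P,T}
Hits: 3 of 16 references → 3/16 = 0.1875.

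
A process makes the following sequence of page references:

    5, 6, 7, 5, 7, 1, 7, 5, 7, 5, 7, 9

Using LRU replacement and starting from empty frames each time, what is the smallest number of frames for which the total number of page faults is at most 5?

3

f=1: 12 faults
f=2: 7 faults
f=3: 5 faults
f=4: 5 faults
f=5: 5 faults
Smallest f with faults ≤ 5 is 3.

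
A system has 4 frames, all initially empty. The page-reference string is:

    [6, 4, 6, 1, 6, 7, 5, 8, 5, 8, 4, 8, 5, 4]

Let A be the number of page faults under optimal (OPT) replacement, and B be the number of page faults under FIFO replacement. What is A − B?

-1

Under OPT: F F . F . F F F . . . . . . → 6 faults.
Under FIFO: F F . F . F F F . . F . . . → 7 faults.
A − B = 6 − 7 = -1.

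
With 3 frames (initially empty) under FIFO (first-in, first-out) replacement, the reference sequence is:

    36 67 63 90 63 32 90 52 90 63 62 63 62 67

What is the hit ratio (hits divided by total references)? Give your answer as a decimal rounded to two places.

36: miss, frames {36}
67: miss, frames {36,67}
63: miss, frames {36,67,63}
90: miss, evict 36, frames {67,63,90}
63: hit
32: miss, evict 67, frames {63,90,32}
90: hit
52: miss, evict 63, frames {90,32,52}
90: hit
63: miss, evict 90, frames {32,52,63}
62: miss, evict 32, frames {52,63,62}
63: hit
62: hit
67: miss, evict 52, frames {63,62,67}
Hits: 5 of 14 references → 5/14 = 0.3571.

0.36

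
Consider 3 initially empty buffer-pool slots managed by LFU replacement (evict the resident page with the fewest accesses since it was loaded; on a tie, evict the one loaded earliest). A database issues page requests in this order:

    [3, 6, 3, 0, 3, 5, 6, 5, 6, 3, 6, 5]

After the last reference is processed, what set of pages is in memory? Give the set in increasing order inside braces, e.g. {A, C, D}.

3: miss, frames (3)
6: miss, frames (3 6)
3: hit
0: miss, frames (3 6 0)
3: hit
5: miss, evict 6, frames (3 0 5)
6: miss, evict 0, frames (3 5 6)
5: hit
6: hit
3: hit
6: hit
5: hit

{3, 5, 6}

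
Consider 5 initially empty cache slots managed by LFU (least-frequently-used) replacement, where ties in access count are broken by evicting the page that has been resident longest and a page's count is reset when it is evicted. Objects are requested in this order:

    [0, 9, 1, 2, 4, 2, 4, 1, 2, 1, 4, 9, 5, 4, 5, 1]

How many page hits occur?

0 → fault, frames [0]
9 → fault, frames [0, 9]
1 → fault, frames [0, 9, 1]
2 → fault, frames [0, 9, 1, 2]
4 → fault, frames [0, 9, 1, 2, 4]
2 → hit
4 → hit
1 → hit
2 → hit
1 → hit
4 → hit
9 → hit
5 → fault, evict 0, frames [9, 1, 2, 4, 5]
4 → hit
5 → hit
1 → hit
Hits: 10.

10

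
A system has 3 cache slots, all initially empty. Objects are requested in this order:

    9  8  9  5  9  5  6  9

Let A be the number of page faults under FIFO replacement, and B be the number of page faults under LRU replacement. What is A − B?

1

Under FIFO: F F . F . . F F → 5 faults.
Under LRU: F F . F . . F . → 4 faults.
A − B = 5 − 4 = 1.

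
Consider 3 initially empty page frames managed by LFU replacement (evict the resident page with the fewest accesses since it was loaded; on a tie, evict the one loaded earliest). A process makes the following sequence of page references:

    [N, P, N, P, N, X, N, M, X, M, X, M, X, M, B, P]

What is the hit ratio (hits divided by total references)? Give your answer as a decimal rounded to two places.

0.31

N: fault, frames {N}
P: fault, frames {N,P}
N: hit
P: hit
N: hit
X: fault, frames {N,P,X}
N: hit
M: fault, evict X, frames {N,P,M}
X: fault, evict M, frames {N,P,X}
M: fault, evict X, frames {N,P,M}
X: fault, evict M, frames {N,P,X}
M: fault, evict X, frames {N,P,M}
X: fault, evict M, frames {N,P,X}
M: fault, evict X, frames {N,P,M}
B: fault, evict M, frames {N,P,B}
P: hit
Hits: 5 of 16 references → 5/16 = 0.3125.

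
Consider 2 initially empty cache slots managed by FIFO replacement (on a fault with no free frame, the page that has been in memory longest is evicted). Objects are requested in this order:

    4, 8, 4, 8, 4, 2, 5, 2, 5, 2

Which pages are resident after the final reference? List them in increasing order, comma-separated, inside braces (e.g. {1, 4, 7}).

{2, 5}

4: fault, frames (4)
8: fault, frames (4 8)
4: hit
8: hit
4: hit
2: fault, evict 4, frames (8 2)
5: fault, evict 8, frames (2 5)
2: hit
5: hit
2: hit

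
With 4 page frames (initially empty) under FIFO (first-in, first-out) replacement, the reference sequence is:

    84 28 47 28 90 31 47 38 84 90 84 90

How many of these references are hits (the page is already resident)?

5

84: miss, frames {84}
28: miss, frames {84,28}
47: miss, frames {84,28,47}
28: hit
90: miss, frames {84,28,47,90}
31: miss, evict 84, frames {28,47,90,31}
47: hit
38: miss, evict 28, frames {47,90,31,38}
84: miss, evict 47, frames {90,31,38,84}
90: hit
84: hit
90: hit
Hits: 5.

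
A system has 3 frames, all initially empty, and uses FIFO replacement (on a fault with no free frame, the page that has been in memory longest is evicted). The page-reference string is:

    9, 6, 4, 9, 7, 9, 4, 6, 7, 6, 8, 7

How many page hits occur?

9 → fault, frames {9}
6 → fault, frames {9,6}
4 → fault, frames {9,6,4}
9 → hit
7 → fault, evict 9, frames {6,4,7}
9 → fault, evict 6, frames {4,7,9}
4 → hit
6 → fault, evict 4, frames {7,9,6}
7 → hit
6 → hit
8 → fault, evict 7, frames {9,6,8}
7 → fault, evict 9, frames {6,8,7}
Hits: 4.

4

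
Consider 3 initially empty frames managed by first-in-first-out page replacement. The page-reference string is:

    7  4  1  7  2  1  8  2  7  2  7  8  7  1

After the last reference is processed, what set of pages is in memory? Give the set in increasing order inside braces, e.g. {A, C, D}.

7 → fault, frames {7}
4 → fault, frames {7,4}
1 → fault, frames {7,4,1}
7 → hit
2 → fault, evict 7, frames {4,1,2}
1 → hit
8 → fault, evict 4, frames {1,2,8}
2 → hit
7 → fault, evict 1, frames {2,8,7}
2 → hit
7 → hit
8 → hit
7 → hit
1 → fault, evict 2, frames {8,7,1}

{1, 7, 8}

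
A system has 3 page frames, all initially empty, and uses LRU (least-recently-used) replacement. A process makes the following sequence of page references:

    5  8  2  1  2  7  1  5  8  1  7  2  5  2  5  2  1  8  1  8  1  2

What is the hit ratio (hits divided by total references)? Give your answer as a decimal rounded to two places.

0.45

5 → fault, frames (5)
8 → fault, frames (5 8)
2 → fault, frames (5 8 2)
1 → fault, evict 5, frames (8 2 1)
2 → hit
7 → fault, evict 8, frames (1 2 7)
1 → hit
5 → fault, evict 2, frames (7 1 5)
8 → fault, evict 7, frames (1 5 8)
1 → hit
7 → fault, evict 5, frames (8 1 7)
2 → fault, evict 8, frames (1 7 2)
5 → fault, evict 1, frames (7 2 5)
2 → hit
5 → hit
2 → hit
1 → fault, evict 7, frames (5 2 1)
8 → fault, evict 5, frames (2 1 8)
1 → hit
8 → hit
1 → hit
2 → hit
Hits: 10 of 22 references → 10/22 = 0.4545.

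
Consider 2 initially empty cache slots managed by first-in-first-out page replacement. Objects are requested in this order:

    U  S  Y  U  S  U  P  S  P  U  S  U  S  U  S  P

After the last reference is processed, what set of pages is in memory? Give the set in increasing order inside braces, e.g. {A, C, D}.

{P, S}

U: miss, frames (U)
S: miss, frames (U S)
Y: miss, evict U, frames (S Y)
U: miss, evict S, frames (Y U)
S: miss, evict Y, frames (U S)
U: hit
P: miss, evict U, frames (S P)
S: hit
P: hit
U: miss, evict S, frames (P U)
S: miss, evict P, frames (U S)
U: hit
S: hit
U: hit
S: hit
P: miss, evict U, frames (S P)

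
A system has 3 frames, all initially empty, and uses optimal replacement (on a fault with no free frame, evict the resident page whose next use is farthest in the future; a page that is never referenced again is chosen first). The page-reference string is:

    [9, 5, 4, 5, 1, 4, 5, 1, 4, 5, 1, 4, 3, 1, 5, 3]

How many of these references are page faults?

9: fault, frames [9]
5: fault, frames [9, 5]
4: fault, frames [9, 5, 4]
5: hit
1: fault, evict 9, frames [5, 4, 1]
4: hit
5: hit
1: hit
4: hit
5: hit
1: hit
4: hit
3: fault, evict 4, frames [5, 1, 3]
1: hit
5: hit
3: hit
Page faults: 5.

5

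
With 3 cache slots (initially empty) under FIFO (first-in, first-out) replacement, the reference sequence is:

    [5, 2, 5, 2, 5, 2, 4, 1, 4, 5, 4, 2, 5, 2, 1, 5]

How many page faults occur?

5 → miss, frames (5)
2 → miss, frames (5 2)
5 → hit
2 → hit
5 → hit
2 → hit
4 → miss, frames (5 2 4)
1 → miss, evict 5, frames (2 4 1)
4 → hit
5 → miss, evict 2, frames (4 1 5)
4 → hit
2 → miss, evict 4, frames (1 5 2)
5 → hit
2 → hit
1 → hit
5 → hit
Page faults: 6.

6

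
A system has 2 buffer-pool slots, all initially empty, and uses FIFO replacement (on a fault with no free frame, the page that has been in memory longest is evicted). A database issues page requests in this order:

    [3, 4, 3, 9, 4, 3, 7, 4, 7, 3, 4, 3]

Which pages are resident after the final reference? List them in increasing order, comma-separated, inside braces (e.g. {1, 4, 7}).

{3, 4}

3: miss, frames [3]
4: miss, frames [3, 4]
3: hit
9: miss, evict 3, frames [4, 9]
4: hit
3: miss, evict 4, frames [9, 3]
7: miss, evict 9, frames [3, 7]
4: miss, evict 3, frames [7, 4]
7: hit
3: miss, evict 7, frames [4, 3]
4: hit
3: hit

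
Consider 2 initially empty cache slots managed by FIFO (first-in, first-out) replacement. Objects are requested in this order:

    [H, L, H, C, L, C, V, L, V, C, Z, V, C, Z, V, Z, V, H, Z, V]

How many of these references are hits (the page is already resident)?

H: fault, frames {H}
L: fault, frames {H,L}
H: hit
C: fault, evict H, frames {L,C}
L: hit
C: hit
V: fault, evict L, frames {C,V}
L: fault, evict C, frames {V,L}
V: hit
C: fault, evict V, frames {L,C}
Z: fault, evict L, frames {C,Z}
V: fault, evict C, frames {Z,V}
C: fault, evict Z, frames {V,C}
Z: fault, evict V, frames {C,Z}
V: fault, evict C, frames {Z,V}
Z: hit
V: hit
H: fault, evict Z, frames {V,H}
Z: fault, evict V, frames {H,Z}
V: fault, evict H, frames {Z,V}
Hits: 6.

6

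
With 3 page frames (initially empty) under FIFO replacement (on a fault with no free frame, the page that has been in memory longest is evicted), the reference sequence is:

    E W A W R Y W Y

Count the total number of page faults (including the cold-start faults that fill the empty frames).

E → miss, frames {E}
W → miss, frames {E,W}
A → miss, frames {E,W,A}
W → hit
R → miss, evict E, frames {W,A,R}
Y → miss, evict W, frames {A,R,Y}
W → miss, evict A, frames {R,Y,W}
Y → hit
Page faults: 6.

6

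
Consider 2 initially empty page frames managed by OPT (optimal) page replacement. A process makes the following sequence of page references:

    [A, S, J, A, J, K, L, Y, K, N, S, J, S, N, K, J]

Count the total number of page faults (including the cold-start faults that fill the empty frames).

11

A → miss, frames (A)
S → miss, frames (A S)
J → miss, evict S, frames (A J)
A → hit
J → hit
K → miss, evict A, frames (J K)
L → miss, evict J, frames (K L)
Y → miss, evict L, frames (K Y)
K → hit
N → miss, evict Y, frames (K N)
S → miss, evict K, frames (N S)
J → miss, evict N, frames (S J)
S → hit
N → miss, evict S, frames (J N)
K → miss, evict N, frames (J K)
J → hit
Page faults: 11.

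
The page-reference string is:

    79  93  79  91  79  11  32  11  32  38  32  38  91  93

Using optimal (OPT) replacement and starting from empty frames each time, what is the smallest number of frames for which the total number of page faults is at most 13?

f=1: 14 faults
f=2: 8 faults
f=3: 7 faults
f=4: 6 faults
f=5: 6 faults
f=6: 6 faults
Smallest f with faults ≤ 13 is 2.

2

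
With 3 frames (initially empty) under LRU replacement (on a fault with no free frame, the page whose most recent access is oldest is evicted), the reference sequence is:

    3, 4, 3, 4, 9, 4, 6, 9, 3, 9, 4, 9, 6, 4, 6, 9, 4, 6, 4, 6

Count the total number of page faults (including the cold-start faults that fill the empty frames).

7

3 -> fault, frames [3]
4 -> fault, frames [3, 4]
3 -> hit
4 -> hit
9 -> fault, frames [3, 4, 9]
4 -> hit
6 -> fault, evict 3, frames [9, 4, 6]
9 -> hit
3 -> fault, evict 4, frames [6, 9, 3]
9 -> hit
4 -> fault, evict 6, frames [3, 9, 4]
9 -> hit
6 -> fault, evict 3, frames [4, 9, 6]
4 -> hit
6 -> hit
9 -> hit
4 -> hit
6 -> hit
4 -> hit
6 -> hit
Page faults: 7.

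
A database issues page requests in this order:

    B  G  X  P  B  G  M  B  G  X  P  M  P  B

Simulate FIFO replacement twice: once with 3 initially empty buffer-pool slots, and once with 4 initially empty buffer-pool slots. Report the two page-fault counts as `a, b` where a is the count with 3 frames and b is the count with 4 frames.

3 frames: F F F F F F F . . F F . . F → 10 faults.
4 frames: F F F F . . F F F F F F . F → 11 faults.
11 > 10: adding a frame increased faults — Belady's anomaly.

10, 11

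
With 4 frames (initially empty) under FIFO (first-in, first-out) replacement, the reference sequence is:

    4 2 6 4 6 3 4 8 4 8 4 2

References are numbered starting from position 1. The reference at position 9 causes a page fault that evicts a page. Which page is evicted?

2

pos 1: 4: fault, frames (4)
pos 2: 2: fault, frames (4 2)
pos 3: 6: fault, frames (4 2 6)
pos 4: 4: hit
pos 5: 6: hit
pos 6: 3: fault, frames (4 2 6 3)
pos 7: 4: hit
pos 8: 8: fault, evict 4, frames (2 6 3 8)
pos 9: 4: fault, evict 2, frames (6 3 8 4)
At position 9, page 2 is evicted.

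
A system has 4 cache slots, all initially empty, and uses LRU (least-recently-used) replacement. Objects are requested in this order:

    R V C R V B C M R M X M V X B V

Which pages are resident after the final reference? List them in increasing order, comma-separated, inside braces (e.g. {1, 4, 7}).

{B, M, V, X}

R -> miss, frames (R)
V -> miss, frames (R V)
C -> miss, frames (R V C)
R -> hit
V -> hit
B -> miss, frames (C R V B)
C -> hit
M -> miss, evict R, frames (V B C M)
R -> miss, evict V, frames (B C M R)
M -> hit
X -> miss, evict B, frames (C R M X)
M -> hit
V -> miss, evict C, frames (R X M V)
X -> hit
B -> miss, evict R, frames (M V X B)
V -> hit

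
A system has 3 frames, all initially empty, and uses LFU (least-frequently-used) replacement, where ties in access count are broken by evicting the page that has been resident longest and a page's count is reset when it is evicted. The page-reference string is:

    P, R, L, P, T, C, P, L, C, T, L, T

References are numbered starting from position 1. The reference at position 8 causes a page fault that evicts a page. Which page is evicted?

T

pos 1: P -> miss, frames [P]
pos 2: R -> miss, frames [P, R]
pos 3: L -> miss, frames [P, R, L]
pos 4: P -> hit
pos 5: T -> miss, evict R, frames [P, L, T]
pos 6: C -> miss, evict L, frames [P, T, C]
pos 7: P -> hit
pos 8: L -> miss, evict T, frames [P, C, L]
At position 8, page T is evicted.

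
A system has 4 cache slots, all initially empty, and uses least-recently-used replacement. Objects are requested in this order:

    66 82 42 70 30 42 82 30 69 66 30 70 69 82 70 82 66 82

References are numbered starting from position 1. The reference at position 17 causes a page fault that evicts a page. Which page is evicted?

pos 1: 66 → fault, frames {66}
pos 2: 82 → fault, frames {66,82}
pos 3: 42 → fault, frames {66,82,42}
pos 4: 70 → fault, frames {66,82,42,70}
pos 5: 30 → fault, evict 66, frames {82,42,70,30}
pos 6: 42 → hit
pos 7: 82 → hit
pos 8: 30 → hit
pos 9: 69 → fault, evict 70, frames {42,82,30,69}
pos 10: 66 → fault, evict 42, frames {82,30,69,66}
pos 11: 30 → hit
pos 12: 70 → fault, evict 82, frames {69,66,30,70}
pos 13: 69 → hit
pos 14: 82 → fault, evict 66, frames {30,70,69,82}
pos 15: 70 → hit
pos 16: 82 → hit
pos 17: 66 → fault, evict 30, frames {69,70,82,66}
At position 17, page 30 is evicted.

30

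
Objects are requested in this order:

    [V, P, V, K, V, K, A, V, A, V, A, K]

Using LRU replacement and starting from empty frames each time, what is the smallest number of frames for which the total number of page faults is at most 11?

f=1: 12 faults
f=2: 6 faults
f=3: 4 faults
f=4: 4 faults
Smallest f with faults ≤ 11 is 2.

2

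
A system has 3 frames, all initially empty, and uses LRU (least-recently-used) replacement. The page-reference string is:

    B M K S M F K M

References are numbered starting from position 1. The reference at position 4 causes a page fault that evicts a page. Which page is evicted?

pos 1: B -> fault, frames {B}
pos 2: M -> fault, frames {B,M}
pos 3: K -> fault, frames {B,M,K}
pos 4: S -> fault, evict B, frames {M,K,S}
At position 4, page B is evicted.

B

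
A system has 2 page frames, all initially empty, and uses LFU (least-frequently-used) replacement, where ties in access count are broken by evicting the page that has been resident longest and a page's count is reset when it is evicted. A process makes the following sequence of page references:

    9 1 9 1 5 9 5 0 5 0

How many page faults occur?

9 → miss, frames {9}
1 → miss, frames {9,1}
9 → hit
1 → hit
5 → miss, evict 9, frames {1,5}
9 → miss, evict 5, frames {1,9}
5 → miss, evict 9, frames {1,5}
0 → miss, evict 5, frames {1,0}
5 → miss, evict 0, frames {1,5}
0 → miss, evict 5, frames {1,0}
Page faults: 8.

8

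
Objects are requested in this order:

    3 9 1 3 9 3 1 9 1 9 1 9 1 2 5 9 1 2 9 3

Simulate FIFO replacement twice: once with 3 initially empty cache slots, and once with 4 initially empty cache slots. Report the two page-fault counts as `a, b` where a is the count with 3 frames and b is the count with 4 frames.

9, 6

3 frames: F F F . . . . . . . . . . F F F F F . F → 9 faults.
4 frames: F F F . . . . . . . . . . F F . . . . F → 6 faults.
6 < 9: adding a frame reduced faults, as is typical.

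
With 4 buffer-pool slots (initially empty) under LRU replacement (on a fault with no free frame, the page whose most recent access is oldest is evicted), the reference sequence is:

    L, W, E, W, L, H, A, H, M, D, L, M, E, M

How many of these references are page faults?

L -> fault, frames [L]
W -> fault, frames [L, W]
E -> fault, frames [L, W, E]
W -> hit
L -> hit
H -> fault, frames [E, W, L, H]
A -> fault, evict E, frames [W, L, H, A]
H -> hit
M -> fault, evict W, frames [L, A, H, M]
D -> fault, evict L, frames [A, H, M, D]
L -> fault, evict A, frames [H, M, D, L]
M -> hit
E -> fault, evict H, frames [D, L, M, E]
M -> hit
Page faults: 9.

9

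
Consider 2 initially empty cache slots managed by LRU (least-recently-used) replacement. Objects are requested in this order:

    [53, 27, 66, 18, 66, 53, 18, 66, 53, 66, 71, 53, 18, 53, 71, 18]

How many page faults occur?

13

53 -> fault, frames (53)
27 -> fault, frames (53 27)
66 -> fault, evict 53, frames (27 66)
18 -> fault, evict 27, frames (66 18)
66 -> hit
53 -> fault, evict 18, frames (66 53)
18 -> fault, evict 66, frames (53 18)
66 -> fault, evict 53, frames (18 66)
53 -> fault, evict 18, frames (66 53)
66 -> hit
71 -> fault, evict 53, frames (66 71)
53 -> fault, evict 66, frames (71 53)
18 -> fault, evict 71, frames (53 18)
53 -> hit
71 -> fault, evict 18, frames (53 71)
18 -> fault, evict 53, frames (71 18)
Page faults: 13.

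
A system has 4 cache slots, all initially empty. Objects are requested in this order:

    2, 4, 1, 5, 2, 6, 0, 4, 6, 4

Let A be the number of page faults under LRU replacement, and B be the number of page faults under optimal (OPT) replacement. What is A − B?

Under LRU: F F F F . F F F . . → 7 faults.
Under OPT: F F F F . F F . . . → 6 faults.
A − B = 7 − 6 = 1.

1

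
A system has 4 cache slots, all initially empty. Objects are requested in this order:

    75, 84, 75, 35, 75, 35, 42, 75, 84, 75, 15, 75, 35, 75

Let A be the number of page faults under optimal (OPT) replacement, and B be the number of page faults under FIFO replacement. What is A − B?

Under OPT: F F . F . . F . . . F . . . → 5 faults.
Under FIFO: F F . F . . F . . . F F . . → 6 faults.
A − B = 5 − 6 = -1.

-1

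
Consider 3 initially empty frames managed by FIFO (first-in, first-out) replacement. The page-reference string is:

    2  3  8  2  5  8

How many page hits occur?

2 → miss, frames {2}
3 → miss, frames {2,3}
8 → miss, frames {2,3,8}
2 → hit
5 → miss, evict 2, frames {3,8,5}
8 → hit
Hits: 2.

2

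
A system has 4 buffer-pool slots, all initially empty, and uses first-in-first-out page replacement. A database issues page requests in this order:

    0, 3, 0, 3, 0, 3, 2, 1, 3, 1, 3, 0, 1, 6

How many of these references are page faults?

0 -> fault, frames {0}
3 -> fault, frames {0,3}
0 -> hit
3 -> hit
0 -> hit
3 -> hit
2 -> fault, frames {0,3,2}
1 -> fault, frames {0,3,2,1}
3 -> hit
1 -> hit
3 -> hit
0 -> hit
1 -> hit
6 -> fault, evict 0, frames {3,2,1,6}
Page faults: 5.

5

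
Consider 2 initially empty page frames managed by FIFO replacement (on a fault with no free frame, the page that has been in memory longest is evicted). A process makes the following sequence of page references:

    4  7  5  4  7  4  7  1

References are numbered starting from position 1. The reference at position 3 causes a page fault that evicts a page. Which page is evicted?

pos 1: 4 → miss, frames (4)
pos 2: 7 → miss, frames (4 7)
pos 3: 5 → miss, evict 4, frames (7 5)
At position 3, page 4 is evicted.

4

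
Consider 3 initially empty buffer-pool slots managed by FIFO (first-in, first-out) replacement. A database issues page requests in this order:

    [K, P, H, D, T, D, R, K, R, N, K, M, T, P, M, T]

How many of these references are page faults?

K → fault, frames (K)
P → fault, frames (K P)
H → fault, frames (K P H)
D → fault, evict K, frames (P H D)
T → fault, evict P, frames (H D T)
D → hit
R → fault, evict H, frames (D T R)
K → fault, evict D, frames (T R K)
R → hit
N → fault, evict T, frames (R K N)
K → hit
M → fault, evict R, frames (K N M)
T → fault, evict K, frames (N M T)
P → fault, evict N, frames (M T P)
M → hit
T → hit
Page faults: 11.

11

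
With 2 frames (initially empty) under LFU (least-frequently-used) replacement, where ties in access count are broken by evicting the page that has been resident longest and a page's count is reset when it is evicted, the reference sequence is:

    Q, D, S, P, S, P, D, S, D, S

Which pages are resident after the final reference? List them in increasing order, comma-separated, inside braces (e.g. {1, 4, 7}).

Q: miss, frames (Q)
D: miss, frames (Q D)
S: miss, evict Q, frames (D S)
P: miss, evict D, frames (S P)
S: hit
P: hit
D: miss, evict S, frames (P D)
S: miss, evict D, frames (P S)
D: miss, evict S, frames (P D)
S: miss, evict D, frames (P S)

{P, S}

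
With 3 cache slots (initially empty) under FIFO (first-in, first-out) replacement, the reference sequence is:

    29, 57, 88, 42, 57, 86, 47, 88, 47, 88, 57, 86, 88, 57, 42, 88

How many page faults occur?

29 -> miss, frames {29}
57 -> miss, frames {29,57}
88 -> miss, frames {29,57,88}
42 -> miss, evict 29, frames {57,88,42}
57 -> hit
86 -> miss, evict 57, frames {88,42,86}
47 -> miss, evict 88, frames {42,86,47}
88 -> miss, evict 42, frames {86,47,88}
47 -> hit
88 -> hit
57 -> miss, evict 86, frames {47,88,57}
86 -> miss, evict 47, frames {88,57,86}
88 -> hit
57 -> hit
42 -> miss, evict 88, frames {57,86,42}
88 -> miss, evict 57, frames {86,42,88}
Page faults: 11.

11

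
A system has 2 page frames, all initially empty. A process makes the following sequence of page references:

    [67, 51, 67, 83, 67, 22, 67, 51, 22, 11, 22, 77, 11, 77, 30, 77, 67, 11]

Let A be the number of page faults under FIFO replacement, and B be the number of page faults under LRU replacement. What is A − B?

2

Under FIFO: F F . F F F . F . F F F F . F F F F → 14 faults.
Under LRU: F F . F . F . F F F . F F . F . F F → 12 faults.
A − B = 14 − 12 = 2.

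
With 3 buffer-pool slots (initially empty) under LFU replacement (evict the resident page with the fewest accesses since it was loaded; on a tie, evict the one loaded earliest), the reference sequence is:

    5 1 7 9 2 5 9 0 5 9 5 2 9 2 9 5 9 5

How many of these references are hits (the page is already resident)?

10

5 -> miss, frames {5}
1 -> miss, frames {5,1}
7 -> miss, frames {5,1,7}
9 -> miss, evict 5, frames {1,7,9}
2 -> miss, evict 1, frames {7,9,2}
5 -> miss, evict 7, frames {9,2,5}
9 -> hit
0 -> miss, evict 2, frames {9,5,0}
5 -> hit
9 -> hit
5 -> hit
2 -> miss, evict 0, frames {9,5,2}
9 -> hit
2 -> hit
9 -> hit
5 -> hit
9 -> hit
5 -> hit
Hits: 10.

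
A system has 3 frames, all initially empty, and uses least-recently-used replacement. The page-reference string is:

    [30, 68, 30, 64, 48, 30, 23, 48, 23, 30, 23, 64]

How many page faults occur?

30 -> miss, frames (30)
68 -> miss, frames (30 68)
30 -> hit
64 -> miss, frames (68 30 64)
48 -> miss, evict 68, frames (30 64 48)
30 -> hit
23 -> miss, evict 64, frames (48 30 23)
48 -> hit
23 -> hit
30 -> hit
23 -> hit
64 -> miss, evict 48, frames (30 23 64)
Page faults: 6.

6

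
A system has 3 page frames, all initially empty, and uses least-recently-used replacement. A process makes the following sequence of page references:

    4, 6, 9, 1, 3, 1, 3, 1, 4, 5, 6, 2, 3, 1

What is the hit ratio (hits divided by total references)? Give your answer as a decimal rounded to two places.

4 → miss, frames (4)
6 → miss, frames (4 6)
9 → miss, frames (4 6 9)
1 → miss, evict 4, frames (6 9 1)
3 → miss, evict 6, frames (9 1 3)
1 → hit
3 → hit
1 → hit
4 → miss, evict 9, frames (3 1 4)
5 → miss, evict 3, frames (1 4 5)
6 → miss, evict 1, frames (4 5 6)
2 → miss, evict 4, frames (5 6 2)
3 → miss, evict 5, frames (6 2 3)
1 → miss, evict 6, frames (2 3 1)
Hits: 3 of 14 references → 3/14 = 0.2143.

0.21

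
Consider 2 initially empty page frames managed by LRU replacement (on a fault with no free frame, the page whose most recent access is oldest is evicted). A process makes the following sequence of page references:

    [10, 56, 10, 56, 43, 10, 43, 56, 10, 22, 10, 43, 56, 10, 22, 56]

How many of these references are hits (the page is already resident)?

10: fault, frames [10]
56: fault, frames [10, 56]
10: hit
56: hit
43: fault, evict 10, frames [56, 43]
10: fault, evict 56, frames [43, 10]
43: hit
56: fault, evict 10, frames [43, 56]
10: fault, evict 43, frames [56, 10]
22: fault, evict 56, frames [10, 22]
10: hit
43: fault, evict 22, frames [10, 43]
56: fault, evict 10, frames [43, 56]
10: fault, evict 43, frames [56, 10]
22: fault, evict 56, frames [10, 22]
56: fault, evict 10, frames [22, 56]
Hits: 4.

4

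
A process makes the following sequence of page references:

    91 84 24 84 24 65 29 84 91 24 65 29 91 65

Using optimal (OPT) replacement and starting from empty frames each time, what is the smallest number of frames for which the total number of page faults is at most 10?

2

f=1: 14 faults
f=2: 9 faults
f=3: 7 faults
f=4: 6 faults
f=5: 5 faults
Smallest f with faults ≤ 10 is 2.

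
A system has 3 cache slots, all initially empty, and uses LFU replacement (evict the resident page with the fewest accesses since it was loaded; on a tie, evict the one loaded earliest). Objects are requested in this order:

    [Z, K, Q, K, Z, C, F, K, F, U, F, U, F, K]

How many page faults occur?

6

Z -> miss, frames [Z]
K -> miss, frames [Z, K]
Q -> miss, frames [Z, K, Q]
K -> hit
Z -> hit
C -> miss, evict Q, frames [Z, K, C]
F -> miss, evict C, frames [Z, K, F]
K -> hit
F -> hit
U -> miss, evict Z, frames [K, F, U]
F -> hit
U -> hit
F -> hit
K -> hit
Page faults: 6.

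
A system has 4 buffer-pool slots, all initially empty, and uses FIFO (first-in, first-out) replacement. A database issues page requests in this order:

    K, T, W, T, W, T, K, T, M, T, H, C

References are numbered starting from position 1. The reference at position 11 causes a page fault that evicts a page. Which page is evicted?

K

pos 1: K -> fault, frames (K)
pos 2: T -> fault, frames (K T)
pos 3: W -> fault, frames (K T W)
pos 4: T -> hit
pos 5: W -> hit
pos 6: T -> hit
pos 7: K -> hit
pos 8: T -> hit
pos 9: M -> fault, frames (K T W M)
pos 10: T -> hit
pos 11: H -> fault, evict K, frames (T W M H)
At position 11, page K is evicted.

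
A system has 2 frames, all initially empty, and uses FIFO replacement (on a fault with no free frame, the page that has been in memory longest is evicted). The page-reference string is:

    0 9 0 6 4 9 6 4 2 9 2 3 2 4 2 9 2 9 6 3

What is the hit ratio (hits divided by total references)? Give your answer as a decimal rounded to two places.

0 -> miss, frames [0]
9 -> miss, frames [0, 9]
0 -> hit
6 -> miss, evict 0, frames [9, 6]
4 -> miss, evict 9, frames [6, 4]
9 -> miss, evict 6, frames [4, 9]
6 -> miss, evict 4, frames [9, 6]
4 -> miss, evict 9, frames [6, 4]
2 -> miss, evict 6, frames [4, 2]
9 -> miss, evict 4, frames [2, 9]
2 -> hit
3 -> miss, evict 2, frames [9, 3]
2 -> miss, evict 9, frames [3, 2]
4 -> miss, evict 3, frames [2, 4]
2 -> hit
9 -> miss, evict 2, frames [4, 9]
2 -> miss, evict 4, frames [9, 2]
9 -> hit
6 -> miss, evict 9, frames [2, 6]
3 -> miss, evict 2, frames [6, 3]
Hits: 4 of 20 references → 4/20 = 0.2000.

0.20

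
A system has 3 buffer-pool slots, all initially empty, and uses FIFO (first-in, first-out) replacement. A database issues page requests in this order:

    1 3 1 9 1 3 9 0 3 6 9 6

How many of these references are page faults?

1 -> miss, frames {1}
3 -> miss, frames {1,3}
1 -> hit
9 -> miss, frames {1,3,9}
1 -> hit
3 -> hit
9 -> hit
0 -> miss, evict 1, frames {3,9,0}
3 -> hit
6 -> miss, evict 3, frames {9,0,6}
9 -> hit
6 -> hit
Page faults: 5.

5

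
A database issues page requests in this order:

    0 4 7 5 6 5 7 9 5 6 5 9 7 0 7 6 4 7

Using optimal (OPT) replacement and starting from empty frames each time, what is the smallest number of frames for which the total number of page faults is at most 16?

2

f=1: 18 faults
f=2: 13 faults
f=3: 9 faults
f=4: 8 faults
f=5: 7 faults
f=6: 6 faults
Smallest f with faults ≤ 16 is 2.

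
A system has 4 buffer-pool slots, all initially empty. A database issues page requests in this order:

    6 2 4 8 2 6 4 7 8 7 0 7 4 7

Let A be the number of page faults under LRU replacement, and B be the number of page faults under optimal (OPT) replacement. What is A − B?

1

Under LRU: F F F F . . . F F . F . . . → 7 faults.
Under OPT: F F F F . . . F . . F . . . → 6 faults.
A − B = 7 − 6 = 1.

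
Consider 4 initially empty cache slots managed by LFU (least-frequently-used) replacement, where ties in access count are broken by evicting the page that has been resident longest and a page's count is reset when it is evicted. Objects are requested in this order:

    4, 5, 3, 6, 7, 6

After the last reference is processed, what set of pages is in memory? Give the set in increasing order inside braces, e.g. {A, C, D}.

{3, 5, 6, 7}

4 → miss, frames {4}
5 → miss, frames {4,5}
3 → miss, frames {4,5,3}
6 → miss, frames {4,5,3,6}
7 → miss, evict 4, frames {5,3,6,7}
6 → hit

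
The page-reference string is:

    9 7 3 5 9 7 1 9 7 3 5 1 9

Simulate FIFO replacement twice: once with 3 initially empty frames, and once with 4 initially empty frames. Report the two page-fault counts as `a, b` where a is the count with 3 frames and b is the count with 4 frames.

3 frames: F F F F F F F . . F F . F → 10 faults.
4 frames: F F F F . . F F F F F F F → 11 faults.
11 > 10: adding a frame increased faults — Belady's anomaly.

10, 11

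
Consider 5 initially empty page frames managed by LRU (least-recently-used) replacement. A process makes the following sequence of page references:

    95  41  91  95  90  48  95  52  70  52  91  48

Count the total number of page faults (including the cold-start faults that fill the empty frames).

8

95: miss, frames [95]
41: miss, frames [95, 41]
91: miss, frames [95, 41, 91]
95: hit
90: miss, frames [41, 91, 95, 90]
48: miss, frames [41, 91, 95, 90, 48]
95: hit
52: miss, evict 41, frames [91, 90, 48, 95, 52]
70: miss, evict 91, frames [90, 48, 95, 52, 70]
52: hit
91: miss, evict 90, frames [48, 95, 70, 52, 91]
48: hit
Page faults: 8.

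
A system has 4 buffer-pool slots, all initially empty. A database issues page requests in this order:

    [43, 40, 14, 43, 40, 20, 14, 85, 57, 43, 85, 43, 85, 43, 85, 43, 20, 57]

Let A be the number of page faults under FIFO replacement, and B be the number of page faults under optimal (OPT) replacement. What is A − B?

1

Under FIFO: F F F . . F . F F F . . . . . . . . → 7 faults.
Under OPT: F F F . . F . F F . . . . . . . . . → 6 faults.
A − B = 7 − 6 = 1.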